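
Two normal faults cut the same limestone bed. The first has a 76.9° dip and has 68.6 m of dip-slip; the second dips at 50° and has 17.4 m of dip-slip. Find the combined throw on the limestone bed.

80.1 m

throw_A = 68.6 × sin(76.9°) = 66.81 m
throw_B = 17.4 × sin(50°) = 13.33 m
total = 66.81 + 13.33 = 80.1 m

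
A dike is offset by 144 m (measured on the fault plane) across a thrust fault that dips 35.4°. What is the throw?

throw = dip-slip × sin(dip) = 144 m × sin(35.4°) = 83.4 m

83.4 m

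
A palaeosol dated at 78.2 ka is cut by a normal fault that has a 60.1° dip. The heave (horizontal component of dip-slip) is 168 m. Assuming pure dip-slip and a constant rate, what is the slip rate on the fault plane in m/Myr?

dip-slip = heave / cos(dip) = 168 m / cos(60.1°) = 337 m
rate = 337 m / 78.2 ka = 0.00431 m/yr = 4310 m/Myr

4310 m/Myr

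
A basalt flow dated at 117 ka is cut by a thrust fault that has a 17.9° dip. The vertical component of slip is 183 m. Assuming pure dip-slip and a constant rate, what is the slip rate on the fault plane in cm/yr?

dip-slip = throw / sin(dip) = 183 m / sin(17.9°) = 595.4 m
rate = 595.4 m / 117 ka = 0.00509 m/yr = 0.509 cm/yr

0.509 cm/yr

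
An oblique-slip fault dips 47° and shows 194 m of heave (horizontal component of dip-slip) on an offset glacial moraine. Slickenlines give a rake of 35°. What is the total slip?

dip-slip = heave / cos(dip) = 194 / cos(47°) = 284.5 m
net slip = dip-slip / sin(rake) = 284.5 / sin(35°) = 496 m

496 m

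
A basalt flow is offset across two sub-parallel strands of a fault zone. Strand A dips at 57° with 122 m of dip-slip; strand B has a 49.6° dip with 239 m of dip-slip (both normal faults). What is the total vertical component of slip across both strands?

throw_A = 122 × sin(57°) = 102.3 m
throw_B = 239 × sin(49.6°) = 182 m
total = 102.3 + 182 = 284 m

284 m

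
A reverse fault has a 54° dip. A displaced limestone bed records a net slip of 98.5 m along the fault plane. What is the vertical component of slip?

throw = dip-slip × sin(dip) = 98.5 m × sin(54°) = 79.7 m

79.7 m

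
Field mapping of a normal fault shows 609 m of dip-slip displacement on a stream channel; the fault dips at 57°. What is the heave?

heave = dip-slip × cos(dip) = 609 m × cos(57°) = 332 m

332 m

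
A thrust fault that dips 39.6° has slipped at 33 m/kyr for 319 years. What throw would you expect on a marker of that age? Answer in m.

dip-slip = rate × time = 33 m/kyr × 319 years = 10.53 m
throw = dip-slip × sin(dip) = 10.53 × sin(39.6°) = 6.71 m

6.71 m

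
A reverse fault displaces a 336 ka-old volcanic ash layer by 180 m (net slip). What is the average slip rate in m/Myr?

536 m/Myr

rate = 180 m / 336 ka = 0.000536 m/yr = 536 m/Myr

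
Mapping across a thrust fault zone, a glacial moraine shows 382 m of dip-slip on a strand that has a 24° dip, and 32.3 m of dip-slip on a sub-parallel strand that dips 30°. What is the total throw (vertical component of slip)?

172 m

throw_A = 382 × sin(24°) = 155.4 m
throw_B = 32.3 × sin(30°) = 16.15 m
total = 155.4 + 16.15 = 172 m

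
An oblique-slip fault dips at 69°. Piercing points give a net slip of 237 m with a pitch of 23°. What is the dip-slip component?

92.6 m

dip-slip = net slip × sin(rake) = 237 m × sin(23°) = 92.6 m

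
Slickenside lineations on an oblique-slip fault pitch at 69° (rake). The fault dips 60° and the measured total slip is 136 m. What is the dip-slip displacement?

dip-slip = net slip × sin(rake) = 136 m × sin(69°) = 127 m

127 m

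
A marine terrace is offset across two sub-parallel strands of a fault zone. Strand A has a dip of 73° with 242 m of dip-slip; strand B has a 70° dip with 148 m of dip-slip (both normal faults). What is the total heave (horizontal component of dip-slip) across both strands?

121 m

heave_A = 242 × cos(73°) = 70.75 m
heave_B = 148 × cos(70°) = 50.62 m
total = 70.75 + 50.62 = 121 m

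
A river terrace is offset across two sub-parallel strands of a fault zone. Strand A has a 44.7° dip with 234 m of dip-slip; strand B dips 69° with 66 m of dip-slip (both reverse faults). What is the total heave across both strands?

heave_A = 234 × cos(44.7°) = 166.3 m
heave_B = 66 × cos(69°) = 23.65 m
total = 166.3 + 23.65 = 190 m

190 m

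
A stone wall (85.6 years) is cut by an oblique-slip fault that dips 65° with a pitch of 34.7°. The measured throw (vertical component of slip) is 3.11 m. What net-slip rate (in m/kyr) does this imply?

dip-slip = throw / sin(dip) = 3.11 / sin(65°) = 3.432 m
net slip = dip-slip / sin(rake) = 3.432 / sin(34.7°) = 6.028 m
rate = 6.028 m / 85.6 years = 0.0704 m/yr = 70.4 m/kyr

70.4 m/kyr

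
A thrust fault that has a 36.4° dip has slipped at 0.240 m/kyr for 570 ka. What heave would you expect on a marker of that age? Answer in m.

110 m

dip-slip = rate × time = 0.240 m/kyr × 570 ka = 136.8 m
heave = dip-slip × cos(dip) = 136.8 × cos(36.4°) = 110 m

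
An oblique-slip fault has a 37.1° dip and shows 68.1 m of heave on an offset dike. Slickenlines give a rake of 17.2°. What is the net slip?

289 m

dip-slip = heave / cos(dip) = 68.1 / cos(37.1°) = 85.38 m
net slip = dip-slip / sin(rake) = 85.38 / sin(17.2°) = 289 m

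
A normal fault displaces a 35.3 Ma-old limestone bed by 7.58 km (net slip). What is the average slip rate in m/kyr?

0.215 m/kyr

rate = 7.58 km / 35.3 Ma = 0.000215 m/yr = 0.215 m/kyr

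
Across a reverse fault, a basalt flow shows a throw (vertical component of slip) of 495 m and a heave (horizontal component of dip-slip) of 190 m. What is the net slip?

net slip = √(throw² + heave²) = √(495² + 190²) = 530 m

530 m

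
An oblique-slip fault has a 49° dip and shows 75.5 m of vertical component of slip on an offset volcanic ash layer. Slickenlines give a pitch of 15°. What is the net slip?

387 m

dip-slip = throw / sin(dip) = 75.5 / sin(49°) = 100 m
net slip = dip-slip / sin(rake) = 100 / sin(15°) = 387 m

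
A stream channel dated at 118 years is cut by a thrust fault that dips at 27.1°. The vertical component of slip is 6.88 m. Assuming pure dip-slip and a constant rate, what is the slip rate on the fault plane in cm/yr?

12.8 cm/yr

dip-slip = throw / sin(dip) = 6.88 m / sin(27.1°) = 15.10 m
rate = 15.10 m / 118 years = 0.128 m/yr = 12.8 cm/yr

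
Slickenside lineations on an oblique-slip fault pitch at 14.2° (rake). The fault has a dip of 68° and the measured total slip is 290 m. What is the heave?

26.6 m

dip-slip = net slip × sin(rake) = 290 m × sin(14.2°) = 71.14 m
heave = dip-slip × cos(dip) = 71.14 × cos(68°) = 26.6 m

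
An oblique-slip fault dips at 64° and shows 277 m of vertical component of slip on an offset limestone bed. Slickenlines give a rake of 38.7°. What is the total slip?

493 m

dip-slip = throw / sin(dip) = 277 / sin(64°) = 308.2 m
net slip = dip-slip / sin(rake) = 308.2 / sin(38.7°) = 493 m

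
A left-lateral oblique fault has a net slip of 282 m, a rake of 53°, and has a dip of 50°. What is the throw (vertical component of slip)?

dip-slip = net slip × sin(rake) = 282 m × sin(53°) = 225.2 m
throw = dip-slip × sin(dip) = 225.2 × sin(50°) = 173 m

173 m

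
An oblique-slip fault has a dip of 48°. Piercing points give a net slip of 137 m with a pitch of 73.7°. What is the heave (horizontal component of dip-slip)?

dip-slip = net slip × sin(rake) = 137 m × sin(73.7°) = 131.5 m
heave = dip-slip × cos(dip) = 131.5 × cos(48°) = 88 m

88 m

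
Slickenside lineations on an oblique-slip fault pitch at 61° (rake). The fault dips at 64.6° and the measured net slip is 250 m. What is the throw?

198 m

dip-slip = net slip × sin(rake) = 250 m × sin(61°) = 218.7 m
throw = dip-slip × sin(dip) = 218.7 × sin(64.6°) = 198 m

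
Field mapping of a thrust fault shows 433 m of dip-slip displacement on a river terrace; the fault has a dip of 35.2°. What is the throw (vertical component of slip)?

250 m

throw = dip-slip × sin(dip) = 433 m × sin(35.2°) = 250 m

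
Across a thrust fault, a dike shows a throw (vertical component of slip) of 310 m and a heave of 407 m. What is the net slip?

net slip = √(throw² + heave²) = √(310² + 407²) = 512 m

512 m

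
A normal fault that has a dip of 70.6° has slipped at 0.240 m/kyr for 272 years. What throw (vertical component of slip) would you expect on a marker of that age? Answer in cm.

6.16 cm

dip-slip = rate × time = 0.240 m/kyr × 272 years = 0.06528 m
throw = dip-slip × sin(dip) = 0.06528 × sin(70.6°) = 0.0616 m = 6.16 cm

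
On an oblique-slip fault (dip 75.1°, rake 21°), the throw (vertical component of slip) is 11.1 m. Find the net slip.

dip-slip = throw / sin(dip) = 11.1 / sin(75.1°) = 11.49 m
net slip = dip-slip / sin(rake) = 11.49 / sin(21°) = 32.1 m

32.1 m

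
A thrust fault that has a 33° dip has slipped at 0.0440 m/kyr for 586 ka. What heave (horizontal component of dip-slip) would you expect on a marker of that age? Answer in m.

21.6 m

dip-slip = rate × time = 0.0440 m/kyr × 586 ka = 25.78 m
heave = dip-slip × cos(dip) = 25.78 × cos(33°) = 21.6 m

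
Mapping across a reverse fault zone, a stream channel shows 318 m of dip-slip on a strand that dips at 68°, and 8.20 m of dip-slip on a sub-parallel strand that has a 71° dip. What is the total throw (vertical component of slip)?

throw_A = 318 × sin(68°) = 294.8 m
throw_B = 8.20 × sin(71°) = 7.753 m
total = 294.8 + 7.753 = 303 m

303 m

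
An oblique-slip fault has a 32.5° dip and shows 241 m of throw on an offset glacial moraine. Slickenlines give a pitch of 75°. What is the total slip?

464 m

dip-slip = throw / sin(dip) = 241 / sin(32.5°) = 448.5 m
net slip = dip-slip / sin(rake) = 448.5 / sin(75°) = 464 m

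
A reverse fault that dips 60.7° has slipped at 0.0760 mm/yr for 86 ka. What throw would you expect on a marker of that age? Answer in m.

5.70 m

dip-slip = rate × time = 0.0760 mm/yr × 86 ka = 6.536 m
throw = dip-slip × sin(dip) = 6.536 × sin(60.7°) = 5.70 m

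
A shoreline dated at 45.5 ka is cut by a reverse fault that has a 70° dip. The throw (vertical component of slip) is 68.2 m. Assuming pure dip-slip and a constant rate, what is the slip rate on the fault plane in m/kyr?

dip-slip = throw / sin(dip) = 68.2 m / sin(70°) = 72.58 m
rate = 72.58 m / 45.5 ka = 0.00160 m/yr = 1.60 m/kyr

1.60 m/kyr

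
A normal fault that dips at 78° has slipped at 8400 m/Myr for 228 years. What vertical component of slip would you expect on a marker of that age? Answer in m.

dip-slip = rate × time = 8400 m/Myr × 228 years = 1.915 m
throw = dip-slip × sin(dip) = 1.915 × sin(78°) = 1.87 m

1.87 m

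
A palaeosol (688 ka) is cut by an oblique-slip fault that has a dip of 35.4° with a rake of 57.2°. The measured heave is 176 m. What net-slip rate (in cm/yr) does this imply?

0.0373 cm/yr

dip-slip = heave / cos(dip) = 176 / cos(35.4°) = 215.9 m
net slip = dip-slip / sin(rake) = 215.9 / sin(57.2°) = 256.9 m
rate = 256.9 m / 688 ka = 0.000373 m/yr = 0.0373 cm/yr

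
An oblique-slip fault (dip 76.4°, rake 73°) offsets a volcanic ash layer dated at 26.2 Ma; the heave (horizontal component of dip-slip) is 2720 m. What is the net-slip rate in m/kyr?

0.462 m/kyr

dip-slip = heave / cos(dip) = 2720 / cos(76.4°) = 11570 m
net slip = dip-slip / sin(rake) = 11570 / sin(73°) = 12100 m
rate = 12100 m / 26.2 Ma = 0.000462 m/yr = 0.462 m/kyr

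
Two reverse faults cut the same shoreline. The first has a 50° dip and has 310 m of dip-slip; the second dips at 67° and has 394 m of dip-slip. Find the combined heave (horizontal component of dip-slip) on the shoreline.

353 m

heave_A = 310 × cos(50°) = 199.3 m
heave_B = 394 × cos(67°) = 153.9 m
total = 199.3 + 153.9 = 353 m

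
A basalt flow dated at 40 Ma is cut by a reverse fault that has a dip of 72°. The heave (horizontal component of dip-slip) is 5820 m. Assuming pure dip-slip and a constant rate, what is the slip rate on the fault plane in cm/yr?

dip-slip = heave / cos(dip) = 5820 m / cos(72°) = 18830 m
rate = 18830 m / 40 Ma = 0.000471 m/yr = 0.0471 cm/yr

0.0471 cm/yr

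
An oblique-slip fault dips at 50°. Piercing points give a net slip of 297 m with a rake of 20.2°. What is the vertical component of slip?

dip-slip = net slip × sin(rake) = 297 m × sin(20.2°) = 102.6 m
throw = dip-slip × sin(dip) = 102.6 × sin(50°) = 78.6 m

78.6 m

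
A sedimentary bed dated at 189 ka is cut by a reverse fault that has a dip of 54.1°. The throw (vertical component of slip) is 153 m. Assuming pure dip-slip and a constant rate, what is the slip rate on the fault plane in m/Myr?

dip-slip = throw / sin(dip) = 153 m / sin(54.1°) = 188.9 m
rate = 188.9 m / 189 ka = 0.000999 m/yr = 999 m/Myr

999 m/Myr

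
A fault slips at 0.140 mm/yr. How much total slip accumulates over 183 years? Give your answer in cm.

2.56 cm

slip = rate × time = 0.140 mm/yr × 183 years = 0.0256 m = 2.56 cm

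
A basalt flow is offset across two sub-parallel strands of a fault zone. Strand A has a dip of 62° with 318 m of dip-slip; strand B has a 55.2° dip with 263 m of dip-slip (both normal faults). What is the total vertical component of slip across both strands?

497 m

throw_A = 318 × sin(62°) = 280.8 m
throw_B = 263 × sin(55.2°) = 216 m
total = 280.8 + 216 = 497 m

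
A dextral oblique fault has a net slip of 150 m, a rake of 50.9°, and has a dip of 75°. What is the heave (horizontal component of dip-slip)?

30.1 m

dip-slip = net slip × sin(rake) = 150 m × sin(50.9°) = 116.4 m
heave = dip-slip × cos(dip) = 116.4 × cos(75°) = 30.1 m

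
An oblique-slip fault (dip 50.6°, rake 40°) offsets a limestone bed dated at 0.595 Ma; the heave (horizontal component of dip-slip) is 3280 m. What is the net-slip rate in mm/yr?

13.5 mm/yr

dip-slip = heave / cos(dip) = 3280 / cos(50.6°) = 5168 m
net slip = dip-slip / sin(rake) = 5168 / sin(40°) = 8039 m
rate = 8039 m / 0.595 Ma = 0.0135 m/yr = 13.5 mm/yr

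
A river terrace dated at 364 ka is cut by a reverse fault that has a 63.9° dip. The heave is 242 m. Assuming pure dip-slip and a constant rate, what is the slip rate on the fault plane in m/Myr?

1510 m/Myr

dip-slip = heave / cos(dip) = 242 m / cos(63.9°) = 550.1 m
rate = 550.1 m / 364 ka = 0.00151 m/yr = 1510 m/Myr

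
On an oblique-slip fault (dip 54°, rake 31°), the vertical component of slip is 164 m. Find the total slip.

394 m

dip-slip = throw / sin(dip) = 164 / sin(54°) = 202.7 m
net slip = dip-slip / sin(rake) = 202.7 / sin(31°) = 394 m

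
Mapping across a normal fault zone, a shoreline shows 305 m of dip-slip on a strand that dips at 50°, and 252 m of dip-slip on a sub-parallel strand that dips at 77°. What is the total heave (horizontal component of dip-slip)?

heave_A = 305 × cos(50°) = 196.1 m
heave_B = 252 × cos(77°) = 56.69 m
total = 196.1 + 56.69 = 253 m

253 m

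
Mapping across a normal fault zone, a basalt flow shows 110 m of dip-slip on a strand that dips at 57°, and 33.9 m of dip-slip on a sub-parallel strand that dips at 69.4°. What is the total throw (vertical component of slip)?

124 m

throw_A = 110 × sin(57°) = 92.25 m
throw_B = 33.9 × sin(69.4°) = 31.73 m
total = 92.25 + 31.73 = 124 m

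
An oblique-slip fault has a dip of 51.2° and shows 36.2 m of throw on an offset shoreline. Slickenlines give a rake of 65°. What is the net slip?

dip-slip = throw / sin(dip) = 36.2 / sin(51.2°) = 46.45 m
net slip = dip-slip / sin(rake) = 46.45 / sin(65°) = 51.3 m

51.3 m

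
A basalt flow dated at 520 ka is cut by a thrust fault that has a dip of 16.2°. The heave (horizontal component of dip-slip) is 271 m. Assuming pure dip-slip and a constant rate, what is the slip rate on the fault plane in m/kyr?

dip-slip = heave / cos(dip) = 271 m / cos(16.2°) = 282.2 m
rate = 282.2 m / 520 ka = 0.000543 m/yr = 0.543 m/kyr

0.543 m/kyr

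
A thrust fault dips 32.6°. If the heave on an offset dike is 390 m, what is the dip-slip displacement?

dip-slip = heave / cos(dip) = 390 / cos(32.6°) = 463 m

463 m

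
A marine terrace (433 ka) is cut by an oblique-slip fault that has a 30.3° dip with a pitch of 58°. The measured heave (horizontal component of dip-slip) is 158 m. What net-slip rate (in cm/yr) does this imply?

0.0498 cm/yr

dip-slip = heave / cos(dip) = 158 / cos(30.3°) = 183 m
net slip = dip-slip / sin(rake) = 183 / sin(58°) = 215.8 m
rate = 215.8 m / 433 ka = 0.000498 m/yr = 0.0498 cm/yr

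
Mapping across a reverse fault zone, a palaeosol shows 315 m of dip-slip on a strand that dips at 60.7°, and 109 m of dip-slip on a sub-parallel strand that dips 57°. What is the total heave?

heave_A = 315 × cos(60.7°) = 154.2 m
heave_B = 109 × cos(57°) = 59.37 m
total = 154.2 + 59.37 = 214 m

214 m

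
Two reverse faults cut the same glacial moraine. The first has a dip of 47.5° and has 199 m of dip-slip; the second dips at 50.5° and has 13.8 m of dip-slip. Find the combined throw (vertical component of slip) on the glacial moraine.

157 m

throw_A = 199 × sin(47.5°) = 146.7 m
throw_B = 13.8 × sin(50.5°) = 10.65 m
total = 146.7 + 10.65 = 157 m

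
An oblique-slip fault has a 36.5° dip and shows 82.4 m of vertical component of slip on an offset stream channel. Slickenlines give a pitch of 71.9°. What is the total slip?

146 m

dip-slip = throw / sin(dip) = 82.4 / sin(36.5°) = 138.5 m
net slip = dip-slip / sin(rake) = 138.5 / sin(71.9°) = 146 m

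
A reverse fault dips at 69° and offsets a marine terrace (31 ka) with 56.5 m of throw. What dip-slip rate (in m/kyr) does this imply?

dip-slip = throw / sin(dip) = 56.5 m / sin(69°) = 60.52 m
rate = 60.52 m / 31 ka = 0.00195 m/yr = 1.95 m/kyr

1.95 m/kyr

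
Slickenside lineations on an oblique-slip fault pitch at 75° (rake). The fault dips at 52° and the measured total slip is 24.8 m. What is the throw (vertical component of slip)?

dip-slip = net slip × sin(rake) = 24.8 m × sin(75°) = 23.95 m
throw = dip-slip × sin(dip) = 23.95 × sin(52°) = 18.9 m

18.9 m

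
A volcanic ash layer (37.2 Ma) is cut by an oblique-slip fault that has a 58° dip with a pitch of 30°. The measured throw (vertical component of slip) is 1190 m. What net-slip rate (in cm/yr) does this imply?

dip-slip = throw / sin(dip) = 1190 / sin(58°) = 1403 m
net slip = dip-slip / sin(rake) = 1403 / sin(30°) = 2806 m
rate = 2806 m / 37.2 Ma = 0.0000754 m/yr = 0.00754 cm/yr

0.00754 cm/yr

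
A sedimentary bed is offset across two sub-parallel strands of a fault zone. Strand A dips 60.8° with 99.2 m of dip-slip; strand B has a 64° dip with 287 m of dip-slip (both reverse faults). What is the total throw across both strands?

throw_A = 99.2 × sin(60.8°) = 86.59 m
throw_B = 287 × sin(64°) = 258 m
total = 86.59 + 258 = 345 m

345 m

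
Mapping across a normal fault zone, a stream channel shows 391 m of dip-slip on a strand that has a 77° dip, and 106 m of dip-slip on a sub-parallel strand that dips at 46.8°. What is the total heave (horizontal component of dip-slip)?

heave_A = 391 × cos(77°) = 87.96 m
heave_B = 106 × cos(46.8°) = 72.56 m
total = 87.96 + 72.56 = 161 m

161 m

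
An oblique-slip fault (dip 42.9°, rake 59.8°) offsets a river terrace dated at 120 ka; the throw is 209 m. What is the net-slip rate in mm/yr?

dip-slip = throw / sin(dip) = 209 / sin(42.9°) = 307 m
net slip = dip-slip / sin(rake) = 307 / sin(59.8°) = 355.2 m
rate = 355.2 m / 120 ka = 0.00296 m/yr = 2.96 mm/yr

2.96 mm/yr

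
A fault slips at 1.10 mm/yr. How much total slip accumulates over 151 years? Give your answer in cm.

16.6 cm

slip = rate × time = 1.10 mm/yr × 151 years = 0.166 m = 16.6 cm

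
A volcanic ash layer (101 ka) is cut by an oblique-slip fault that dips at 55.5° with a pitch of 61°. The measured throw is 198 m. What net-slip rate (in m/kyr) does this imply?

2.72 m/kyr

dip-slip = throw / sin(dip) = 198 / sin(55.5°) = 240.3 m
net slip = dip-slip / sin(rake) = 240.3 / sin(61°) = 274.7 m
rate = 274.7 m / 101 ka = 0.00272 m/yr = 2.72 m/kyr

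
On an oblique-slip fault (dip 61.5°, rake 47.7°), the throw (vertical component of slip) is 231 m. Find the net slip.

dip-slip = throw / sin(dip) = 231 / sin(61.5°) = 262.9 m
net slip = dip-slip / sin(rake) = 262.9 / sin(47.7°) = 355 m

355 m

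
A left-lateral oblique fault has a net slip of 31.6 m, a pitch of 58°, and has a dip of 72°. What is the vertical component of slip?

dip-slip = net slip × sin(rake) = 31.6 m × sin(58°) = 26.80 m
throw = dip-slip × sin(dip) = 26.80 × sin(72°) = 25.5 m

25.5 m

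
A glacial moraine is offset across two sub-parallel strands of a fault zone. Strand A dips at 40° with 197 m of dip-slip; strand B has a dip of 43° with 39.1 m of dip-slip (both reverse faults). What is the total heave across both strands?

heave_A = 197 × cos(40°) = 150.9 m
heave_B = 39.1 × cos(43°) = 28.60 m
total = 150.9 + 28.60 = 180 m

180 m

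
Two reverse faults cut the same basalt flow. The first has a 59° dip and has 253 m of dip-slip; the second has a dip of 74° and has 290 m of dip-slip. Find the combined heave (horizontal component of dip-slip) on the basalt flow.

210 m

heave_A = 253 × cos(59°) = 130.3 m
heave_B = 290 × cos(74°) = 79.93 m
total = 130.3 + 79.93 = 210 m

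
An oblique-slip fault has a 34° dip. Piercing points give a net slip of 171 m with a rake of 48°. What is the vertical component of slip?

71.1 m

dip-slip = net slip × sin(rake) = 171 m × sin(48°) = 127.1 m
throw = dip-slip × sin(dip) = 127.1 × sin(34°) = 71.1 m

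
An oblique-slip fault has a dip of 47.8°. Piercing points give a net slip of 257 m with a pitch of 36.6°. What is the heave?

dip-slip = net slip × sin(rake) = 257 m × sin(36.6°) = 153.2 m
heave = dip-slip × cos(dip) = 153.2 × cos(47.8°) = 103 m

103 m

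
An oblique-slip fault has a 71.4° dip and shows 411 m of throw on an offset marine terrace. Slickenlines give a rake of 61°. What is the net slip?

496 m

dip-slip = throw / sin(dip) = 411 / sin(71.4°) = 433.7 m
net slip = dip-slip / sin(rake) = 433.7 / sin(61°) = 496 m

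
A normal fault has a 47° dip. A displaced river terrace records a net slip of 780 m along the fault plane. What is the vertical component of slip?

570 m

throw = dip-slip × sin(dip) = 780 m × sin(47°) = 570 m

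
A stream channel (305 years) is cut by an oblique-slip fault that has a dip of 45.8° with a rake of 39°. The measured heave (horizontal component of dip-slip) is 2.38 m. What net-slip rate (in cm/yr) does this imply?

1.78 cm/yr

dip-slip = heave / cos(dip) = 2.38 / cos(45.8°) = 3.414 m
net slip = dip-slip / sin(rake) = 3.414 / sin(39°) = 5.425 m
rate = 5.425 m / 305 years = 0.0178 m/yr = 1.78 cm/yr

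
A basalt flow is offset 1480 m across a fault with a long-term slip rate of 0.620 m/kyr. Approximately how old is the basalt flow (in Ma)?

age = offset / rate = 1480 m / (0.620 m/kyr) = 2.39e+06 yr = 2.39 Ma

2.39 Ma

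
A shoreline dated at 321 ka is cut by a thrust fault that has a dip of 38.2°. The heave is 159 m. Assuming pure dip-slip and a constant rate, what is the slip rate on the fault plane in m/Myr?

dip-slip = heave / cos(dip) = 159 m / cos(38.2°) = 202.3 m
rate = 202.3 m / 321 ka = 0.000630 m/yr = 630 m/Myr

630 m/Myr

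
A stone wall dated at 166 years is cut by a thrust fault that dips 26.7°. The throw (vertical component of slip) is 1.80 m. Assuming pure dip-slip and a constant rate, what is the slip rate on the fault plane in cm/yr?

dip-slip = throw / sin(dip) = 1.80 m / sin(26.7°) = 4.006 m
rate = 4.006 m / 166 years = 0.0241 m/yr = 2.41 cm/yr

2.41 cm/yr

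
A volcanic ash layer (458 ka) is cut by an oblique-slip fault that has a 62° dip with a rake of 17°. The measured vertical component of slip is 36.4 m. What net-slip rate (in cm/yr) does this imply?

dip-slip = throw / sin(dip) = 36.4 / sin(62°) = 41.23 m
net slip = dip-slip / sin(rake) = 41.23 / sin(17°) = 141 m
rate = 141 m / 458 ka = 0.000308 m/yr = 0.0308 cm/yr

0.0308 cm/yr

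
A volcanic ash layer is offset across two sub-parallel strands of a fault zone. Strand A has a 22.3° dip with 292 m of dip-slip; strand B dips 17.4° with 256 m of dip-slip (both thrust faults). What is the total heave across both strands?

heave_A = 292 × cos(22.3°) = 270.2 m
heave_B = 256 × cos(17.4°) = 244.3 m
total = 270.2 + 244.3 = 514 m

514 m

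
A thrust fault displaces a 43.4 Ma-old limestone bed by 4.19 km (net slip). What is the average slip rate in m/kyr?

rate = 4.19 km / 43.4 Ma = 0.0000965 m/yr = 0.0965 m/kyr

0.0965 m/kyr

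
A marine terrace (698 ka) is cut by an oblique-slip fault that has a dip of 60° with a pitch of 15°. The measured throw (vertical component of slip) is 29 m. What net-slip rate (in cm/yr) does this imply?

0.0185 cm/yr

dip-slip = throw / sin(dip) = 29 / sin(60°) = 33.49 m
net slip = dip-slip / sin(rake) = 33.49 / sin(15°) = 129.4 m
rate = 129.4 m / 698 ka = 0.000185 m/yr = 0.0185 cm/yr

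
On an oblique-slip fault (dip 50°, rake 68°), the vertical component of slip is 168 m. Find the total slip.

237 m

dip-slip = throw / sin(dip) = 168 / sin(50°) = 219.3 m
net slip = dip-slip / sin(rake) = 219.3 / sin(68°) = 237 m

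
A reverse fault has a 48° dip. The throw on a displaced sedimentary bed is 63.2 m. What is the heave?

heave = throw / tan(dip) = 63.2 / tan(48°) = 56.9 m

56.9 m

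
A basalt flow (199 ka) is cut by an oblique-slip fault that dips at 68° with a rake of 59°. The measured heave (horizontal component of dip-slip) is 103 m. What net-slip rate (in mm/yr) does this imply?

dip-slip = heave / cos(dip) = 103 / cos(68°) = 275 m
net slip = dip-slip / sin(rake) = 275 / sin(59°) = 320.8 m
rate = 320.8 m / 199 ka = 0.00161 m/yr = 1.61 mm/yr

1.61 mm/yr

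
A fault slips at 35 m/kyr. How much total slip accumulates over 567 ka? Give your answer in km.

slip = rate × time = 35 m/kyr × 567 ka = 19800 m = 19.8 km

19.8 km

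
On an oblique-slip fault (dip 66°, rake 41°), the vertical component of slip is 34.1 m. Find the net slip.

56.9 m

dip-slip = throw / sin(dip) = 34.1 / sin(66°) = 37.33 m
net slip = dip-slip / sin(rake) = 37.33 / sin(41°) = 56.9 m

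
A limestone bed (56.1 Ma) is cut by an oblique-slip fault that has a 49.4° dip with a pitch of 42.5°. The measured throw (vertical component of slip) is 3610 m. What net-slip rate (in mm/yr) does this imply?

0.125 mm/yr

dip-slip = throw / sin(dip) = 3610 / sin(49.4°) = 4755 m
net slip = dip-slip / sin(rake) = 4755 / sin(42.5°) = 7038 m
rate = 7038 m / 56.1 Ma = 0.000125 m/yr = 0.125 mm/yr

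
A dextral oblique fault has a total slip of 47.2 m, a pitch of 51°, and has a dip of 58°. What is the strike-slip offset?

29.7 m

strike-slip = net slip × cos(rake) = 47.2 m × cos(51°) = 29.7 m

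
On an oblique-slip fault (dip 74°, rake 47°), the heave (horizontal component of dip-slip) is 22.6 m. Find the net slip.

112 m

dip-slip = heave / cos(dip) = 22.6 / cos(74°) = 81.99 m
net slip = dip-slip / sin(rake) = 81.99 / sin(47°) = 112 m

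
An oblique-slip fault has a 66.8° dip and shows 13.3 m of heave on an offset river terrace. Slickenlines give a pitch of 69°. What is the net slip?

dip-slip = heave / cos(dip) = 13.3 / cos(66.8°) = 33.76 m
net slip = dip-slip / sin(rake) = 33.76 / sin(69°) = 36.2 m

36.2 m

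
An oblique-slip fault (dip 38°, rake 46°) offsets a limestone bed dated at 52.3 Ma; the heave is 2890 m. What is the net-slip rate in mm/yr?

dip-slip = heave / cos(dip) = 2890 / cos(38°) = 3667 m
net slip = dip-slip / sin(rake) = 3667 / sin(46°) = 5098 m
rate = 5098 m / 52.3 Ma = 0.0000975 m/yr = 0.0975 mm/yr

0.0975 mm/yr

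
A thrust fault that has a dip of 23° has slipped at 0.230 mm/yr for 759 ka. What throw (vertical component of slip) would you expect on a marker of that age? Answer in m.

68.2 m

dip-slip = rate × time = 0.230 mm/yr × 759 ka = 174.6 m
throw = dip-slip × sin(dip) = 174.6 × sin(23°) = 68.2 m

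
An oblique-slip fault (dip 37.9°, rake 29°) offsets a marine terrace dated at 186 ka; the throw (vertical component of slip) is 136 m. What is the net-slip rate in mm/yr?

2.46 mm/yr

dip-slip = throw / sin(dip) = 136 / sin(37.9°) = 221.4 m
net slip = dip-slip / sin(rake) = 221.4 / sin(29°) = 456.7 m
rate = 456.7 m / 186 ka = 0.00246 m/yr = 2.46 mm/yr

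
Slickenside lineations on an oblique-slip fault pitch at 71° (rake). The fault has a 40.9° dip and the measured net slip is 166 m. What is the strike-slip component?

strike-slip = net slip × cos(rake) = 166 m × cos(71°) = 54 m

54 m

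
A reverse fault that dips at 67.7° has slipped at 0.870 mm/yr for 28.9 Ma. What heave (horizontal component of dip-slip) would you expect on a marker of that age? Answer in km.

9.54 km

dip-slip = rate × time = 0.870 mm/yr × 28.9 Ma = 25140 m
heave = dip-slip × cos(dip) = 25140 × cos(67.7°) = 9540 m = 9.54 km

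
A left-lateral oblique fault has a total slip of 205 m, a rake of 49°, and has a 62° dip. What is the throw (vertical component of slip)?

137 m

dip-slip = net slip × sin(rake) = 205 m × sin(49°) = 154.7 m
throw = dip-slip × sin(dip) = 154.7 × sin(62°) = 137 m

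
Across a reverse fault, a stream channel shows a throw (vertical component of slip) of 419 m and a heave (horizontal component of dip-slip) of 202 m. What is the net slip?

net slip = √(throw² + heave²) = √(419² + 202²) = 465 m

465 m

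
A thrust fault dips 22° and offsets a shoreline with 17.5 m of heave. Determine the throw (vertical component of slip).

7.07 m

throw = heave × tan(dip) = 17.5 × tan(22°) = 7.07 m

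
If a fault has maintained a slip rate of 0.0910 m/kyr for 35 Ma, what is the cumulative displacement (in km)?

3.19 km

slip = rate × time = 0.0910 m/kyr × 35 Ma = 3180 m = 3.19 km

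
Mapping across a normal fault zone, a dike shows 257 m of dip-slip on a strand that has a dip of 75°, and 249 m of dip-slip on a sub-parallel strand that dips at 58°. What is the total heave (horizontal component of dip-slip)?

198 m

heave_A = 257 × cos(75°) = 66.52 m
heave_B = 249 × cos(58°) = 131.9 m
total = 66.52 + 131.9 = 198 m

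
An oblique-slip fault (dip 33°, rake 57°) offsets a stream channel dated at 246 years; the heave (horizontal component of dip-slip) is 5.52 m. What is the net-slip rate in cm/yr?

dip-slip = heave / cos(dip) = 5.52 / cos(33°) = 6.582 m
net slip = dip-slip / sin(rake) = 6.582 / sin(57°) = 7.848 m
rate = 7.848 m / 246 years = 0.0319 m/yr = 3.19 cm/yr

3.19 cm/yr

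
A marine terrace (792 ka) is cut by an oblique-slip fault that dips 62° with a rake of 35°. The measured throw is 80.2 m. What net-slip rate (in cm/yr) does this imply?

0.0200 cm/yr

dip-slip = throw / sin(dip) = 80.2 / sin(62°) = 90.83 m
net slip = dip-slip / sin(rake) = 90.83 / sin(35°) = 158.4 m
rate = 158.4 m / 792 ka = 0.000200 m/yr = 0.0200 cm/yr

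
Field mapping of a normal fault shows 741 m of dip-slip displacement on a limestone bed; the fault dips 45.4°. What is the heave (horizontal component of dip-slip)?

heave = dip-slip × cos(dip) = 741 m × cos(45.4°) = 520 m

520 m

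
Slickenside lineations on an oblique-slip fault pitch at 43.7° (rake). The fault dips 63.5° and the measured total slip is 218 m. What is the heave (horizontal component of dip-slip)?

67.2 m

dip-slip = net slip × sin(rake) = 218 m × sin(43.7°) = 150.6 m
heave = dip-slip × cos(dip) = 150.6 × cos(63.5°) = 67.2 m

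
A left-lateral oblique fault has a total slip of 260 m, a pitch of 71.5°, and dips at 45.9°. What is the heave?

dip-slip = net slip × sin(rake) = 260 m × sin(71.5°) = 246.6 m
heave = dip-slip × cos(dip) = 246.6 × cos(45.9°) = 172 m

172 m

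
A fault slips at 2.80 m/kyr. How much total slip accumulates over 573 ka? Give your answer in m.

1600 m

slip = rate × time = 2.80 m/kyr × 573 ka = 1600 m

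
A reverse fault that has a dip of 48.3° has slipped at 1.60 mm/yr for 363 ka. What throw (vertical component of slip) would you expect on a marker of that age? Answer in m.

dip-slip = rate × time = 1.60 mm/yr × 363 ka = 580.8 m
throw = dip-slip × sin(dip) = 580.8 × sin(48.3°) = 434 m

434 m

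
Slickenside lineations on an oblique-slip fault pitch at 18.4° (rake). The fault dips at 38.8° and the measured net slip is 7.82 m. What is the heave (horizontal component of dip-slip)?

1.92 m

dip-slip = net slip × sin(rake) = 7.82 m × sin(18.4°) = 2.468 m
heave = dip-slip × cos(dip) = 2.468 × cos(38.8°) = 1.92 m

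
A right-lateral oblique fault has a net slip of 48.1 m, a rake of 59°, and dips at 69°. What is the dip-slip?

41.2 m

dip-slip = net slip × sin(rake) = 48.1 m × sin(59°) = 41.2 m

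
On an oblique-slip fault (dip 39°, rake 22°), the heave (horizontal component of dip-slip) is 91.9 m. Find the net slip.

316 m

dip-slip = heave / cos(dip) = 91.9 / cos(39°) = 118.3 m
net slip = dip-slip / sin(rake) = 118.3 / sin(22°) = 316 m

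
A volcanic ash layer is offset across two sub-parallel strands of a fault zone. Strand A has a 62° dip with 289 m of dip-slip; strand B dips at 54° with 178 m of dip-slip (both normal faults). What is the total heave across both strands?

heave_A = 289 × cos(62°) = 135.7 m
heave_B = 178 × cos(54°) = 104.6 m
total = 135.7 + 104.6 = 240 m

240 m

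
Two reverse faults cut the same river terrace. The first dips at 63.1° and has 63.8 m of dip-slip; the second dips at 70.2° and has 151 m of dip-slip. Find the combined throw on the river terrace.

throw_A = 63.8 × sin(63.1°) = 56.90 m
throw_B = 151 × sin(70.2°) = 142.1 m
total = 56.90 + 142.1 = 199 m

199 m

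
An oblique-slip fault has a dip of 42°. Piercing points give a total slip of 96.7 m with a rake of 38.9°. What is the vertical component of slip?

40.6 m

dip-slip = net slip × sin(rake) = 96.7 m × sin(38.9°) = 60.72 m
throw = dip-slip × sin(dip) = 60.72 × sin(42°) = 40.6 m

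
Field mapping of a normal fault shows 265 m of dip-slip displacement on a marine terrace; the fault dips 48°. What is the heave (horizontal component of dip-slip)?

heave = dip-slip × cos(dip) = 265 m × cos(48°) = 177 m

177 m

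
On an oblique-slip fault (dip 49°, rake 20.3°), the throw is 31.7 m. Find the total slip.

121 m

dip-slip = throw / sin(dip) = 31.7 / sin(49°) = 42 m
net slip = dip-slip / sin(rake) = 42 / sin(20.3°) = 121 m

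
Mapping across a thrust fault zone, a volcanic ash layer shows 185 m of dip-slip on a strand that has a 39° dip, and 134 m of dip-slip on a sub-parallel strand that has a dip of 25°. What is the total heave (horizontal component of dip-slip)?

265 m

heave_A = 185 × cos(39°) = 143.8 m
heave_B = 134 × cos(25°) = 121.4 m
total = 143.8 + 121.4 = 265 m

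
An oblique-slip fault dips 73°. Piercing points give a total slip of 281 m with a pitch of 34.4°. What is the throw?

152 m

dip-slip = net slip × sin(rake) = 281 m × sin(34.4°) = 158.8 m
throw = dip-slip × sin(dip) = 158.8 × sin(73°) = 152 m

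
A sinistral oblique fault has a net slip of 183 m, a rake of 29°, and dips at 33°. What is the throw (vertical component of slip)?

48.3 m

dip-slip = net slip × sin(rake) = 183 m × sin(29°) = 88.72 m
throw = dip-slip × sin(dip) = 88.72 × sin(33°) = 48.3 m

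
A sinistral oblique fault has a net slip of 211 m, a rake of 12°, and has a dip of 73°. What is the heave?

dip-slip = net slip × sin(rake) = 211 m × sin(12°) = 43.87 m
heave = dip-slip × cos(dip) = 43.87 × cos(73°) = 12.8 m

12.8 m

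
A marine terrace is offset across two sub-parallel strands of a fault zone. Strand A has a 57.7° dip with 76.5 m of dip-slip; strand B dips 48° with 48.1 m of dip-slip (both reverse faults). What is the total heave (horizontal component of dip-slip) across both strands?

heave_A = 76.5 × cos(57.7°) = 40.88 m
heave_B = 48.1 × cos(48°) = 32.19 m
total = 40.88 + 32.19 = 73.1 m

73.1 m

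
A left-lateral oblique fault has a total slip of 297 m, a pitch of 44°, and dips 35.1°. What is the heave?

dip-slip = net slip × sin(rake) = 297 m × sin(44°) = 206.3 m
heave = dip-slip × cos(dip) = 206.3 × cos(35.1°) = 169 m

169 m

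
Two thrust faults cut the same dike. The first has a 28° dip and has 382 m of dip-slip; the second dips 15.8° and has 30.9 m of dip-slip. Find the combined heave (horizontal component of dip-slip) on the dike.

heave_A = 382 × cos(28°) = 337.3 m
heave_B = 30.9 × cos(15.8°) = 29.73 m
total = 337.3 + 29.73 = 367 m

367 m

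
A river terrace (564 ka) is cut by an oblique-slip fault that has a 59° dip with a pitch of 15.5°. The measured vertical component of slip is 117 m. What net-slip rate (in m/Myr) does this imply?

906 m/Myr

dip-slip = throw / sin(dip) = 117 / sin(59°) = 136.5 m
net slip = dip-slip / sin(rake) = 136.5 / sin(15.5°) = 510.8 m
rate = 510.8 m / 564 ka = 0.000906 m/yr = 906 m/Myr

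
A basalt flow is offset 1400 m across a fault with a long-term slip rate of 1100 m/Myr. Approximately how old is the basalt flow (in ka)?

1270 ka

age = offset / rate = 1400 m / (1100 m/Myr) = 1.27e+06 yr = 1270 ka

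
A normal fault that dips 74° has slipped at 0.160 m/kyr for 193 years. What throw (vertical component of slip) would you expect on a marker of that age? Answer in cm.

dip-slip = rate × time = 0.160 m/kyr × 193 years = 0.03088 m
throw = dip-slip × sin(dip) = 0.03088 × sin(74°) = 0.0297 m = 2.97 cm

2.97 cm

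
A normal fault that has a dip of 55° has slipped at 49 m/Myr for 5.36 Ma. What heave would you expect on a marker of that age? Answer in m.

151 m

dip-slip = rate × time = 49 m/Myr × 5.36 Ma = 262.6 m
heave = dip-slip × cos(dip) = 262.6 × cos(55°) = 151 m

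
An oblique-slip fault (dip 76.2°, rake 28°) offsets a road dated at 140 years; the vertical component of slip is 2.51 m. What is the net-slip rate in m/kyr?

dip-slip = throw / sin(dip) = 2.51 / sin(76.2°) = 2.585 m
net slip = dip-slip / sin(rake) = 2.585 / sin(28°) = 5.505 m
rate = 5.505 m / 140 years = 0.0393 m/yr = 39.3 m/kyr

39.3 m/kyr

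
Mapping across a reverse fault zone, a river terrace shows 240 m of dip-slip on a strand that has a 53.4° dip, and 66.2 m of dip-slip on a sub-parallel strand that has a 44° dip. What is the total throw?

throw_A = 240 × sin(53.4°) = 192.7 m
throw_B = 66.2 × sin(44°) = 45.99 m
total = 192.7 + 45.99 = 239 m

239 m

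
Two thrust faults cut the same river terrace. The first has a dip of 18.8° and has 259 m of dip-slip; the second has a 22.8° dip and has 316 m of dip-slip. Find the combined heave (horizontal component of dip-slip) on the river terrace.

536 m

heave_A = 259 × cos(18.8°) = 245.2 m
heave_B = 316 × cos(22.8°) = 291.3 m
total = 245.2 + 291.3 = 536 m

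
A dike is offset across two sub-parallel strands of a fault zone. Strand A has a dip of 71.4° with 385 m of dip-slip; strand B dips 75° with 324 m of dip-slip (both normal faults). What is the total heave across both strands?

heave_A = 385 × cos(71.4°) = 122.8 m
heave_B = 324 × cos(75°) = 83.86 m
total = 122.8 + 83.86 = 207 m

207 m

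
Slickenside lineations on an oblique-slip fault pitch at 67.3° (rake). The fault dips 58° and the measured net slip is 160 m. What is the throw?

125 m

dip-slip = net slip × sin(rake) = 160 m × sin(67.3°) = 147.6 m
throw = dip-slip × sin(dip) = 147.6 × sin(58°) = 125 m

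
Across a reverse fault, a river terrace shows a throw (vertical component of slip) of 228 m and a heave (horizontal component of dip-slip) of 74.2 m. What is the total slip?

240 m

net slip = √(throw² + heave²) = √(228² + 74.2²) = 240 m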